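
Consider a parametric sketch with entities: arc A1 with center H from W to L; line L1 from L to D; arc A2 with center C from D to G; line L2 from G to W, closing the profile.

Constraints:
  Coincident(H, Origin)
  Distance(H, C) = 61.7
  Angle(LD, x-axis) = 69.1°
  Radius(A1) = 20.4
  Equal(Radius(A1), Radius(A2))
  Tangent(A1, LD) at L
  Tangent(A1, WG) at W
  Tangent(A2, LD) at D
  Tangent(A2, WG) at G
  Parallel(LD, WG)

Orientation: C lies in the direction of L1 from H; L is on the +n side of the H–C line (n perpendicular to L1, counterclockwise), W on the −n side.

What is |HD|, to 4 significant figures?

64.98

The slot axis is L1's direction at 69.1°, so u = (cos 69.1°, sin 69.1°) = (0.3567, 0.9342) and n = (−sin 69.1°, cos 69.1°) = (-0.9342, 0.3567). H is at the origin and C lies 61.7 along u from H, so C = 61.7·u = (22.01, 57.64). Tangency of A1 to both parallel lines with radius 20.4 puts L and W at H ± 20.4·n: L = (-19.06, 7.277), W = (19.06, -7.277). Equal radii place D and G the same way about C: D = C + 20.4·n = (2.953, 64.92), G = C − 20.4·n = (41.07, 50.36). Then |HD| = |D − H| = 64.98.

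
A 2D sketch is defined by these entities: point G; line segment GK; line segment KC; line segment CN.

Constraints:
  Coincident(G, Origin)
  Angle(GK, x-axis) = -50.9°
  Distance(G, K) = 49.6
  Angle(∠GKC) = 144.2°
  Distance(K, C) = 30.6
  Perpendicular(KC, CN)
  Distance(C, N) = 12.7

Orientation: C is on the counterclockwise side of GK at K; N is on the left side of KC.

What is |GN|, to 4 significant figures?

72.68

∠GKC = 144.2°, so KC runs at -50.9° + (180° − 144.2°) = -15.10° from the x-axis; with |KC| = 30.6, C = K + 30.6·(cos -15.10°, sin -15.10°) = (60.82, -46.46). KC ⟂ CN; with |CN| = 12.7 on the left of KC, N = C + 12.7·(0.2605, 0.9655) = (64.13, -34.20). Then |GN| = |N − G| = 72.68.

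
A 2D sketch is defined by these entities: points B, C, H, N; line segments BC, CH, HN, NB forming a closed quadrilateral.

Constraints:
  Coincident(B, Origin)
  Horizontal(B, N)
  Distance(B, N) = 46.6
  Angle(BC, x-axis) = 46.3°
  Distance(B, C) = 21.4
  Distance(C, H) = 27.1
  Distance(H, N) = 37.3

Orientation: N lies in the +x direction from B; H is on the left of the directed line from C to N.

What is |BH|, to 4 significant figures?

48.50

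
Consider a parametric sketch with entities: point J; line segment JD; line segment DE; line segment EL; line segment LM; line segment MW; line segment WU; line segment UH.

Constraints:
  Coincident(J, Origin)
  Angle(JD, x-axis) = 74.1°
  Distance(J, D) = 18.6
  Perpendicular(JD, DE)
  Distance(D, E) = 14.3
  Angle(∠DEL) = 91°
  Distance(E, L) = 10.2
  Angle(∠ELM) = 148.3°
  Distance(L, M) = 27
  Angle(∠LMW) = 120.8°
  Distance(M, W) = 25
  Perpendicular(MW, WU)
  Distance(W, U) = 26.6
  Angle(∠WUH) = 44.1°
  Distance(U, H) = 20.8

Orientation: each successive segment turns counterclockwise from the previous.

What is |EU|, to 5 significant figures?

39.257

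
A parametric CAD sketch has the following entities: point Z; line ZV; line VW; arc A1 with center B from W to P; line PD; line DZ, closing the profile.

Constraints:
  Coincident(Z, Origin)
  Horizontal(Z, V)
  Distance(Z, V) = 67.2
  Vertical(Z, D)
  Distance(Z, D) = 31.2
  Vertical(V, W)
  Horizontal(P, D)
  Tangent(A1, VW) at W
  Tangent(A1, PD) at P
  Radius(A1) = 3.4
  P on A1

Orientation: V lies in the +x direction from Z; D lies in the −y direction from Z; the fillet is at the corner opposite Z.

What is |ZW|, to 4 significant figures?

72.72

Z is at the origin; ZV is horizontal with |ZV| = 67.2 and V on the +x side, so V = (67.20, 0.000). Z and D share the same x with |ZD| = 31.2 and D on the −y side, so D = (0.000, -31.20). The virtual corner opposite Z is at (67.20, -31.20). The tangent condition forces BW to be normal to VW and tangency of A1 to PD means the radius BP is perpendicular to PD, with radius 3.4, so the center B sits 3.4 in from both sides at B = (63.80, -27.80). That places the tangent points at W = (67.20, -27.80) on VW and P = (63.80, -31.20) on PD. Then |ZW| = |W − Z| = 72.72.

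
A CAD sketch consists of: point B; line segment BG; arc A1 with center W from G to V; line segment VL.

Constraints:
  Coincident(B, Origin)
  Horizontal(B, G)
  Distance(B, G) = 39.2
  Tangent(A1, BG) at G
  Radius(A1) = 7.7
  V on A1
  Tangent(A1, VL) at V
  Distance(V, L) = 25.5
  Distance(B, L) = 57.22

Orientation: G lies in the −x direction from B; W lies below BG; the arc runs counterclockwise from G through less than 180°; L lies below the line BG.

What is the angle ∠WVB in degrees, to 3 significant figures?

8.62°

Checks: |WV| = 7.700 ✓; ∠(WV, VL) = 90.00° ✓; |VL| = 25.50 ✓; |BL| = 57.22 ✓.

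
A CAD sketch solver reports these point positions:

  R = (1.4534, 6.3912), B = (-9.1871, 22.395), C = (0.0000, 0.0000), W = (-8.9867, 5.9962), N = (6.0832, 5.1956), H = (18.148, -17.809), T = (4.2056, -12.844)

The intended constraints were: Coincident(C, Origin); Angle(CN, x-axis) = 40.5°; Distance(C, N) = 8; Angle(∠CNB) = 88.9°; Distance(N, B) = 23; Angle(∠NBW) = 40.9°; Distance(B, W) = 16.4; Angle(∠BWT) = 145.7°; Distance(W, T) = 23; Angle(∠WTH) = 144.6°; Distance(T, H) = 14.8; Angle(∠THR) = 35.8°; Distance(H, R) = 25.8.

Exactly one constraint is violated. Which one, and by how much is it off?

Distance(H, R) = 25.8 — off by 3.60.

C = (0.00, 0.00) ✓; CN at 40.50° ✓; |CN| = 8.000 ✓; ∠CNB = 88.90° ✓; |NB| = 23.00 ✓; ∠NBW = 40.90° ✓; |BW| = 16.40 ✓; ∠BWT = 145.7° ✓; |WT| = 23.00 ✓; ∠WTH = 144.6° ✓; |TH| = 14.80 ✓; ∠THR = 35.80° ✓; |HR| = 29.40 ✗.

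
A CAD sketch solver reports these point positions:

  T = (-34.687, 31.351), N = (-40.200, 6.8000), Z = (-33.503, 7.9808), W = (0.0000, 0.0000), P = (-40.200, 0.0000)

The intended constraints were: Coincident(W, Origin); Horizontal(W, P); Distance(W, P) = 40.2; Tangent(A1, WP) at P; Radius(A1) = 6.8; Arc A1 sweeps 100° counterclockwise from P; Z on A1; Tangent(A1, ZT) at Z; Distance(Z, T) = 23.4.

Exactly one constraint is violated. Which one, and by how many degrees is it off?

Tangent(A1, ZT) at Z — off by 7.10°.

W = (0.00, 0.00) ✓; W.y = 0.00, P.y = 0.00 ✓; |WP| = 40.20 ✓; ∠(NP, PW) = 90.00° ✓; |NP| = 6.800 ✓; bearing(N→Z) − bearing(N→P) = 100.0° ✓; |NZ| = 6.800 ✓; ∠(NZ, ZT) = 97.10° ✗; |ZT| = 23.40 ✓.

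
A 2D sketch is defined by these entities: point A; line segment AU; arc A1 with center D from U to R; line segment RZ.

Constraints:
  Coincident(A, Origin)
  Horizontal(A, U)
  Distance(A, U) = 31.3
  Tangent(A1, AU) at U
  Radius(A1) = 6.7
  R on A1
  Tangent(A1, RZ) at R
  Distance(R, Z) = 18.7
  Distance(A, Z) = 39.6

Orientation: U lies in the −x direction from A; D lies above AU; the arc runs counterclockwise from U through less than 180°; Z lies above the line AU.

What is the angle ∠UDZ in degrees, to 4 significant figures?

174.6°

A is at the origin; AU is horizontal with |AU| = 31.3 and U on the −x side, so U = (-31.30, 0.000). Since A1 is tangent to AU there, DU ⟂ AU, so D = U + (0, 6.7) = (-31.30, 6.700). Since DR ⟂ RZ (tangency), |DZ| = √(6.7² + 18.7²) = 19.86 regardless of where R sits on A1. So Z lies on both circle(A, 39.6) and circle(D, 19.86); the above-AU intersection is Z = (-29.45, 26.48). R is the foot of the tangent from Z: R = (-24.81, 8.362).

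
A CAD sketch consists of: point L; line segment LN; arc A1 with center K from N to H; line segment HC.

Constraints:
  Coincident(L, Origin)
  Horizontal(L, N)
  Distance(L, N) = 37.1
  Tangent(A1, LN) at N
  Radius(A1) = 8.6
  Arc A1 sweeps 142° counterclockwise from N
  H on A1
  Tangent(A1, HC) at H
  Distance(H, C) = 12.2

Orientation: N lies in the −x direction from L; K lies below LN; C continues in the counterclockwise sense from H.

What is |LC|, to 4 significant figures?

39.98

On A1, N sits at bearing 90° from K; a 142° counterclockwise sweep puts H at bearing 232°, so H = K + 8.6·(cos 232°, sin 232°) = (-42.39, -15.38). A1 meets HC tangentially, so KH is at right angles to HC, so HC runs along (−sin 232°, cos 232°); with |HC| = 12.2, C = (-32.78, -22.89). Then |LC| = |C − L| = 39.98.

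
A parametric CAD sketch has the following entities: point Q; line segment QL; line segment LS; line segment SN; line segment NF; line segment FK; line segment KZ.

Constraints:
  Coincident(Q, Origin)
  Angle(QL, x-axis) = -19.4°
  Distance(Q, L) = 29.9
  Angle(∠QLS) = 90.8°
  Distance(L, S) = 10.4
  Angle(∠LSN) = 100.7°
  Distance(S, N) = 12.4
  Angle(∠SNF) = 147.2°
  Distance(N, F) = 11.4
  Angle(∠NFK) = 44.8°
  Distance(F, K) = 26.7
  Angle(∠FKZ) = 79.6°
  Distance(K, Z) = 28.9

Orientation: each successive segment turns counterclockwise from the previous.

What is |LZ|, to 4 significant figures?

27.55

∠NFK = 44.8° gives FK at -42.90° from the x-axis; with |FK| = 26.7, K = (29.32, -12.36). ∠FKZ = 79.6° gives KZ at 57.50° from the x-axis; with |KZ| = 28.9, Z = (44.85, 12.02). Then |LZ| = |Z − L| = 27.55.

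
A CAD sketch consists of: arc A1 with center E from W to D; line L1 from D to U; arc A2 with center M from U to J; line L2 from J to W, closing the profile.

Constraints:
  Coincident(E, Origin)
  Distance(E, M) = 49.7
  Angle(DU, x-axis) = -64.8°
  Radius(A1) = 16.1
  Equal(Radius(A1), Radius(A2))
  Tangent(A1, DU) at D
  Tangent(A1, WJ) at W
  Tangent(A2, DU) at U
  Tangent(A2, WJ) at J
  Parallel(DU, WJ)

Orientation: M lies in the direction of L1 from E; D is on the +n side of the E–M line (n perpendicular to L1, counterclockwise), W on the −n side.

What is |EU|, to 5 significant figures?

52.243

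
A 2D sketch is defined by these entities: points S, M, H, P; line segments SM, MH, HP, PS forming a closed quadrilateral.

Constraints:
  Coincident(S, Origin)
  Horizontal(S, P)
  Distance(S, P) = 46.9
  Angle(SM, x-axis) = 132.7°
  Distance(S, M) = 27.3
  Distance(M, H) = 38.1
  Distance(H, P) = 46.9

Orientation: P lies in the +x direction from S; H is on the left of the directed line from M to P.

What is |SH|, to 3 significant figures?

39.1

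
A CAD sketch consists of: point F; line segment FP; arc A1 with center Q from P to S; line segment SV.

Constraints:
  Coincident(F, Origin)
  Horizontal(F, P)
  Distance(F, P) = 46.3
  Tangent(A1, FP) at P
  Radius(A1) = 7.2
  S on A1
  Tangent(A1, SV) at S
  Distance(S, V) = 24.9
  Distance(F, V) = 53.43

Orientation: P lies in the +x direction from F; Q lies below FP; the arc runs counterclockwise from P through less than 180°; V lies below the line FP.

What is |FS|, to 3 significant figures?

40.0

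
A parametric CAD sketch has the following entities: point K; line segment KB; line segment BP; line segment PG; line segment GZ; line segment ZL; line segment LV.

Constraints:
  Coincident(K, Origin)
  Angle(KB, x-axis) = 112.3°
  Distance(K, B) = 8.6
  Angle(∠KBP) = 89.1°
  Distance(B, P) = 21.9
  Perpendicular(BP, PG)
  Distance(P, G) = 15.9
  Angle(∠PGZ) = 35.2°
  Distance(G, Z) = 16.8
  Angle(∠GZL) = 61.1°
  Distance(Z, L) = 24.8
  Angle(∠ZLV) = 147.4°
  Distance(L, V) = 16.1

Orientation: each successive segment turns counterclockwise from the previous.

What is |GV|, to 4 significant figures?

30.84

K is at the origin; KB runs at 112.3° with length 8.6, so B = (-3.263, 7.957). ∠KBP = 89.1° gives BP at -156.8° from the x-axis; with |BP| = 21.9, P = (-23.39, -0.6705). The perpendicularity gives PG at right angles to BP, so PG runs at -66.80°; with |PG| = 15.9, G = (-17.13, -15.28). ∠PGZ = 35.2° gives GZ at 78.00° from the x-axis; with |GZ| = 16.8, Z = (-13.64, 1.148). ∠GZL = 61.1° gives ZL at -163.1° from the x-axis; with |ZL| = 24.8, L = (-37.36, -6.061). ∠ZLV = 147.4° gives LV at -130.5° from the x-axis; with |LV| = 16.1, V = (-47.82, -18.30). Then |GV| = |V − G| = 30.84.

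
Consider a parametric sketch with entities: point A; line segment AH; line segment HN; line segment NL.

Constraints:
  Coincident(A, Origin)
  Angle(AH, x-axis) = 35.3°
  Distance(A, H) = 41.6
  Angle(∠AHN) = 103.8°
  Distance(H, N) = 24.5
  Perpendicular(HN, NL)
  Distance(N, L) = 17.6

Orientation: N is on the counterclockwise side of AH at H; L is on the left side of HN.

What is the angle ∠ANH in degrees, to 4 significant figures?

49.57°

A is at the origin; AH runs at 35.3° with length 41.6, so H = 41.6·(cos 35.3°, sin 35.3°) = (33.95, 24.04). ∠AHN = 103.8°, so HN runs at 35.3° + (180° − 103.8°) = 111.5° from the x-axis; with |HN| = 24.5, N = H + 24.5·(cos 111.5°, sin 111.5°) = (24.97, 46.83). Then cos ∠ANH = NA·NH / (|NA||NH|), giving 49.57°.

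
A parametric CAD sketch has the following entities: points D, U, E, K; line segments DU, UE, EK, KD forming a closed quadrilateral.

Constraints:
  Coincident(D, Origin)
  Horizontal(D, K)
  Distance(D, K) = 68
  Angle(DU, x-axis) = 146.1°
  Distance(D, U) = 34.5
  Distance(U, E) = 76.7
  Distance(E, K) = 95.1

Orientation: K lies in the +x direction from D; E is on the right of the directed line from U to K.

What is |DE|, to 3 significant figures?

55.9

D is at the origin; DK is horizontal with |DK| = 68.0 and K in +x, so K = (68.0, 0). DU runs at 146.1° with |DU| = 34.5, so U = (-28.6, 19.2). E is determined by |UE| = 76.7 and |EK| = 95.1 together: it lies at the intersection of circle(U, 76.7) and circle(K, 95.1). With |UK| = 98.5, the foot of the radical line on UK is 33.2 from U and the perpendicular offset is √(76.7² − 33.2²) = 69.1. Taking the right-of-UK solution: E = (-9.55, -55.0).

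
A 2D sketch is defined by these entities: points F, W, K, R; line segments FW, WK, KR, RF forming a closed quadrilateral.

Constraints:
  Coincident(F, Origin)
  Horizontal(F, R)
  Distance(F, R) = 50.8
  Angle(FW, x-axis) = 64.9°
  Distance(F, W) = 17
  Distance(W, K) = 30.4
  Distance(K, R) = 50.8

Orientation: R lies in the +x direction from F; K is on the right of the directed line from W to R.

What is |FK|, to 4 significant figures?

14.73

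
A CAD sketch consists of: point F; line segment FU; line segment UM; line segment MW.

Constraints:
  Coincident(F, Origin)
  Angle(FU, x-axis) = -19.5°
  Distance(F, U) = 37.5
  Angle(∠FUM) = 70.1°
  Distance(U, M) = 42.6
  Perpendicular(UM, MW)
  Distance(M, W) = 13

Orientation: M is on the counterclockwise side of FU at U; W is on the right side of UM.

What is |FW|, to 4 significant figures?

56.74

F is at the origin; FU runs at -19.5° with length 37.5, so U = 37.5·(cos -19.5°, sin -19.5°) = (35.35, -12.52). ∠FUM = 70.1°, so UM runs at -19.5° + (180° − 70.1°) = 90.40° from the x-axis; with |UM| = 42.6, M = U + 42.6·(cos 90.40°, sin 90.40°) = (35.05, 30.08). UM ⟂ MW; with |MW| = 13.0 on the right of UM, W = M + 13.0·(1.000, 0.006981) = (48.05, 30.17). Then |FW| = |W − F| = 56.74.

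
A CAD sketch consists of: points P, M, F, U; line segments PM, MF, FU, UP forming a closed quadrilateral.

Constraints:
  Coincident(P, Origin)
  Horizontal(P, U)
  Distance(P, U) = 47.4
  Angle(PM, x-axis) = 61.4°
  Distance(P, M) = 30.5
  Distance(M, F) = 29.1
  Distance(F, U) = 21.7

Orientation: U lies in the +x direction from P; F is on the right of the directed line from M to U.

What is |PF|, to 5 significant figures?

25.701

P is at the origin; P and U share the same y with |PU| = 47.4 and U in +x, so U = (47.4, 0). PM runs at 61.4° with |PM| = 30.5, so M = (14.600, 26.778). F is determined by |MF| = 29.1 and |FU| = 21.7 together: it lies at the intersection of circle(M, 29.1) and circle(U, 21.7). With |MU| = 42.343, the foot of the radical line on MU is 25.610 from M and the perpendicular offset is √(29.1² − 25.610²) = 13.817. Taking the right-of-MU solution: F = (25.700, -0.12124).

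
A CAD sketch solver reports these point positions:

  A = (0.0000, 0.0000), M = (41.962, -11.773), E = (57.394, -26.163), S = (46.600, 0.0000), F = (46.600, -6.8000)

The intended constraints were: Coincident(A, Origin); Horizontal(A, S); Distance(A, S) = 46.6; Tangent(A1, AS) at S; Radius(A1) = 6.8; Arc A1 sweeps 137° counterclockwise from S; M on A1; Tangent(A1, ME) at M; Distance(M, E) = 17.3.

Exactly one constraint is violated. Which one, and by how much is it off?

Distance(M, E) = 17.3 — off by 3.80.

A = (0.00, 0.00) ✓; A.y = 0.00, S.y = 0.00 ✓; |AS| = 46.60 ✓; ∠(FS, SA) = 90.00° ✓; |FS| = 6.800 ✓; bearing(F→M) − bearing(F→S) = 137.0° ✓; |FM| = 6.800 ✓; ∠(FM, ME) = 90.00° ✓; |ME| = 21.10 ✗.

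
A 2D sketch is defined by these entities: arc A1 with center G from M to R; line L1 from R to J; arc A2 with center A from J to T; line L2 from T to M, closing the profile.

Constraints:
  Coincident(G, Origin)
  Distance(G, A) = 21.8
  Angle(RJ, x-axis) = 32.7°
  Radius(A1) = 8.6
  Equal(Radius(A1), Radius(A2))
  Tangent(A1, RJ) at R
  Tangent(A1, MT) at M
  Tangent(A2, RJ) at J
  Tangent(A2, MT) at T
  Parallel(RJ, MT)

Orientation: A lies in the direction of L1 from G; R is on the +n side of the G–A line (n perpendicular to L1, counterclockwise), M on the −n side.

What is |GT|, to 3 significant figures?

23.4

Tangency of A1 to both parallel lines with radius 8.6 puts R and M at G ± 8.6·n: R = (-4.65, 7.24), M = (4.65, -7.24). Equal radii place J and T the same way about A: J = A + 8.6·n = (13.7, 19.0), T = A − 8.6·n = (23.0, 4.54). Then |GT| = |T − G| = 23.4.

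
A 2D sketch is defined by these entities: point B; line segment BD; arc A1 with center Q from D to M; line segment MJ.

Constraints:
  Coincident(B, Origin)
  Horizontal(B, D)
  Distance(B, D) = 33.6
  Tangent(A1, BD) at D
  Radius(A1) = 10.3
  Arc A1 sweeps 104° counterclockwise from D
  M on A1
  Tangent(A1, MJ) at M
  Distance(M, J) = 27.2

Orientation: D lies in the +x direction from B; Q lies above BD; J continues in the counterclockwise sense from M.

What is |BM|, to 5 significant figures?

45.432

B is at the origin; B and D share the same y with |BD| = 33.6 and D on the +x side, so D = (33.600, 0.0000). Since A1 is tangent to BD there, QD ⟂ BD, so Q = D + (0, 10.3) = (33.600, 10.300). On A1, D sits at bearing -90° from Q; a 104° counterclockwise sweep puts M at bearing 14°, so M = Q + 10.3·(cos 14°, sin 14°) = (43.594, 12.792). Then |BM| = |M − B| = 45.432.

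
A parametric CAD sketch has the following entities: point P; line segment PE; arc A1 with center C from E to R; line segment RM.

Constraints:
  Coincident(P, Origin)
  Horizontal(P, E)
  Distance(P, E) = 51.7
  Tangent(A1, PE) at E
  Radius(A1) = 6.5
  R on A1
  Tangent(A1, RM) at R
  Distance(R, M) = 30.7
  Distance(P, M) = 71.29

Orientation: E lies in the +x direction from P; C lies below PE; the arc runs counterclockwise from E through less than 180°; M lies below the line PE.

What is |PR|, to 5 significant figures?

47.076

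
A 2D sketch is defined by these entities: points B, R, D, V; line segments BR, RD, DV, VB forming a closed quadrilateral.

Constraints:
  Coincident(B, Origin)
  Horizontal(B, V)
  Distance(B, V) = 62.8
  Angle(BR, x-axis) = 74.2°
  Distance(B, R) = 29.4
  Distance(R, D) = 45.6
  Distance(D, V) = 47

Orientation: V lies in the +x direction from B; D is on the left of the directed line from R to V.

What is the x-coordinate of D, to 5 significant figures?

50.309

Checks: |BV| = 62.80 ✓; |BR| = 29.40 ✓; |RD| = 45.60 ✓; |DV| = 47.00 ✓.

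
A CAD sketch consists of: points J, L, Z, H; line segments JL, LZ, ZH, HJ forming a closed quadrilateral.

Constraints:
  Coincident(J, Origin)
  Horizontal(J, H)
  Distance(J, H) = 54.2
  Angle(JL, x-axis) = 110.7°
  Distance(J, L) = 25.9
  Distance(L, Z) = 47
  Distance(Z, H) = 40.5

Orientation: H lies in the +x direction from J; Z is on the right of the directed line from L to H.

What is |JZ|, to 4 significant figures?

22.44

Checks: |LZ| = 47.00 ✓; |ZH| = 40.50 ✓.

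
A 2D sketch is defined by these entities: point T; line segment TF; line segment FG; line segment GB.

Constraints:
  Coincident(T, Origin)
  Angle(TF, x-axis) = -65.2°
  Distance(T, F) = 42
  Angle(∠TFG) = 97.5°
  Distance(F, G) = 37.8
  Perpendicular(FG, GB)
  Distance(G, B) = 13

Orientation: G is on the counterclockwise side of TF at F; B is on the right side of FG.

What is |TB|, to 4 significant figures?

69.71

∠TFG = 97.5°, so FG runs at -65.2° + (180° − 97.5°) = 17.30° from the x-axis; with |FG| = 37.8, G = F + 37.8·(cos 17.30°, sin 17.30°) = (53.71, -26.89). FG is perpendicular to GB; with |GB| = 13.0 on the right of FG, B = G + 13.0·(0.2974, -0.9548) = (57.57, -39.30). Then |TB| = |B − T| = 69.71.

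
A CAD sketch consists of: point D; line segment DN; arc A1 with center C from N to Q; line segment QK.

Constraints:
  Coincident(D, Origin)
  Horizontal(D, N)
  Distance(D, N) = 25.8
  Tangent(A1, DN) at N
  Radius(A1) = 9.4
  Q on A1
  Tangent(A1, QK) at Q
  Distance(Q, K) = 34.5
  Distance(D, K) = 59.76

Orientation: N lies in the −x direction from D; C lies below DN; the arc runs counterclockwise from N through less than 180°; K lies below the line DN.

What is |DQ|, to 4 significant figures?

35.47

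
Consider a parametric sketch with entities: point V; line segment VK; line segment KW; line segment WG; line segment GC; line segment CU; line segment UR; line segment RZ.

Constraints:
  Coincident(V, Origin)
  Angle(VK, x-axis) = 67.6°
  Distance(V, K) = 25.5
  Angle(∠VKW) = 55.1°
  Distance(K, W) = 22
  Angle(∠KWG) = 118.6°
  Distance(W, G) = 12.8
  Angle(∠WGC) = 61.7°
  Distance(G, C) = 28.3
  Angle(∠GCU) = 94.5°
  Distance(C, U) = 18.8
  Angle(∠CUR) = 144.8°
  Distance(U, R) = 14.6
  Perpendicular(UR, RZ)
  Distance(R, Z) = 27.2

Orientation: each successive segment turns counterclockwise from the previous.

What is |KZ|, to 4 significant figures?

29.75

V is at the origin; VK runs at 67.6° with length 25.5, so K = (9.717, 23.58). ∠VKW = 55.1° gives KW at -167.5° from the x-axis; with |KW| = 22.0, W = (-11.76, 18.81). ∠KWG = 118.6° gives WG at -106.1° from the x-axis; with |WG| = 12.8, G = (-15.31, 6.516). ∠WGC = 61.7° gives GC at 12.20° from the x-axis; with |GC| = 28.3, C = (12.35, 12.50). ∠GCU = 94.5° gives CU at 97.70° from the x-axis; with |CU| = 18.8, U = (9.831, 31.13). ∠CUR = 144.8° gives UR at 132.9° from the x-axis; with |UR| = 14.6, R = (-0.1074, 41.82). UR ⟂ RZ, so RZ runs at -137.1°; with |RZ| = 27.2, Z = (-20.03, 23.31). Then |KZ| = |Z − K| = 29.75.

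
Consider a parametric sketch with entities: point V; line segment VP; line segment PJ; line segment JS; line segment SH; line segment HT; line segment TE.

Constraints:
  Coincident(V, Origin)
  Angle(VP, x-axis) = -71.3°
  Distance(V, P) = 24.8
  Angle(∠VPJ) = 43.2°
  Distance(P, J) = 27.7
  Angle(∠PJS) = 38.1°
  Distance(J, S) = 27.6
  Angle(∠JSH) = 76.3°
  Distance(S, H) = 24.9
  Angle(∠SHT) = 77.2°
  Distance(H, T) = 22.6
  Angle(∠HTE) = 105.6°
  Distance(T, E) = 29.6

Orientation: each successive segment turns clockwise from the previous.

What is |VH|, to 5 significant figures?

31.825

V is at the origin; VP runs at -71.3° with length 24.8, so P = (7.9512, -23.491). ∠VPJ = 43.2° gives PJ at 151.90° from the x-axis; with |PJ| = 27.7, J = (-16.484, -10.444). ∠PJS = 38.1° gives JS at 10.000° from the x-axis; with |JS| = 27.6, S = (10.697, -5.6511). ∠JSH = 76.3° gives SH at -93.700° from the x-axis; with |SH| = 24.9, H = (9.0901, -30.499). Then |VH| = |H − V| = 31.825.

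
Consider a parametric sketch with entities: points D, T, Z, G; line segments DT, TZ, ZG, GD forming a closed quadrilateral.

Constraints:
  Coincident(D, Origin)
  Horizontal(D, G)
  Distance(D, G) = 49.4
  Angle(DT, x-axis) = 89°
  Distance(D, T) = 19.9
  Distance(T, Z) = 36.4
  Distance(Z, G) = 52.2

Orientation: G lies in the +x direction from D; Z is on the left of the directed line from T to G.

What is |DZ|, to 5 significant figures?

52.825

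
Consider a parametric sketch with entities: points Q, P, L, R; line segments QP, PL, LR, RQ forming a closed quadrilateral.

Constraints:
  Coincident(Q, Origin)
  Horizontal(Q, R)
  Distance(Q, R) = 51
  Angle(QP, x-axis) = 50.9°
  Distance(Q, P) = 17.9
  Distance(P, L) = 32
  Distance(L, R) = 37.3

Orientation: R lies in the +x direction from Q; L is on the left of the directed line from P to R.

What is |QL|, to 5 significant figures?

49.666

Checks: |PL| = 32.00 ✓; |LR| = 37.30 ✓.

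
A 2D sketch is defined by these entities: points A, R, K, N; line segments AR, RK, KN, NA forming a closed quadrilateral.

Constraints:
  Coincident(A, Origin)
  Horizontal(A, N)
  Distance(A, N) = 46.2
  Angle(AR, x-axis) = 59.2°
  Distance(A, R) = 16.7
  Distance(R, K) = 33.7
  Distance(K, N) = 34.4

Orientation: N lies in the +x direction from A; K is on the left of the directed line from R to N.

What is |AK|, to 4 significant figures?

49.30

Checks: |RK| = 33.70 ✓; |KN| = 34.40 ✓.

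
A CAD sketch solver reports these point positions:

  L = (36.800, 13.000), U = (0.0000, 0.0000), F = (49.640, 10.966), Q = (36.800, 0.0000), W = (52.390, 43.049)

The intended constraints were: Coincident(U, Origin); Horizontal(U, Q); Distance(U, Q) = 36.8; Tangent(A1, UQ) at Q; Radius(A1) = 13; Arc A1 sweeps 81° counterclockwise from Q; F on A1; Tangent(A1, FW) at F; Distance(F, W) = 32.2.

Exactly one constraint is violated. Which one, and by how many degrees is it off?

Tangent(A1, FW) at F — off by 4.10°.

U = (0.00, 0.00) ✓; U.y = 0.00, Q.y = 0.00 ✓; |UQ| = 36.80 ✓; ∠(LQ, QU) = 90.00° ✓; |LQ| = 13.00 ✓; bearing(L→F) − bearing(L→Q) = 81.00° ✓; |LF| = 13.00 ✓; ∠(LF, FW) = 85.90° ✗; |FW| = 32.20 ✓.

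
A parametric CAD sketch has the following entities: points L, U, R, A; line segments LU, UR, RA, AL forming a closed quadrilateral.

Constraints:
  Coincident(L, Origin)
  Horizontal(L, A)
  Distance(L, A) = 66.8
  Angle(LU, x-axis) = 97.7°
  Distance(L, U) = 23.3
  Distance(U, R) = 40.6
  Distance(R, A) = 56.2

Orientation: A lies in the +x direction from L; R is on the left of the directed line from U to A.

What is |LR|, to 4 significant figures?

54.18

L is at the origin; L and A share the same y with |LA| = 66.8 and A in +x, so A = (66.8, 0). LU runs at 97.7° with |LU| = 23.3, so U = (-3.122, 23.09). R is determined by |UR| = 40.6 and |RA| = 56.2 together: it lies at the intersection of circle(U, 40.6) and circle(A, 56.2). With |UA| = 73.64, the foot of the radical line on UA is 26.56 from U and the perpendicular offset is √(40.6² − 26.56²) = 30.70. Taking the left-of-UA solution: R = (31.73, 43.92).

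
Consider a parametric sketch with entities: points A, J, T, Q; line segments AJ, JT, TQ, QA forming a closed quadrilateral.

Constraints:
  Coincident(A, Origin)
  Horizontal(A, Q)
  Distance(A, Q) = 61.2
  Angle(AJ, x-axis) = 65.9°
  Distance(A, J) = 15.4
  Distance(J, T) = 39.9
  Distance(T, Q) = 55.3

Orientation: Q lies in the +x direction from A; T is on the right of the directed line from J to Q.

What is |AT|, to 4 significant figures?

28.15

Checks: |JT| = 39.90 ✓; |TQ| = 55.30 ✓.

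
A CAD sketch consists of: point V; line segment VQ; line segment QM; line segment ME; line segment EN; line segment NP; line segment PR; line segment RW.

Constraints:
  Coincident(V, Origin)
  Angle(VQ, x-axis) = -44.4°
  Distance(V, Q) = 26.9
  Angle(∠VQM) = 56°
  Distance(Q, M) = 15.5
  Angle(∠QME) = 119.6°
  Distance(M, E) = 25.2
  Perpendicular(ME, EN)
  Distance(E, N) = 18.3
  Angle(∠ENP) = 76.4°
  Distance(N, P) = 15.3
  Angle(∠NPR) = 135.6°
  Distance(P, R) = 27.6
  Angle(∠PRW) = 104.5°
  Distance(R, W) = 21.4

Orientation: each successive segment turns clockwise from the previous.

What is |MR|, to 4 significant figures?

9.707

V is at the origin; VQ runs at -44.4° with length 26.9, so Q = (19.22, -18.82). ∠VQM = 56.0° gives QM at -168.4° from the x-axis; with |QM| = 15.5, M = (4.036, -21.94). ∠QME = 119.6° gives ME at 131.2° from the x-axis; with |ME| = 25.2, E = (-12.56, -2.977). The perpendicularity gives EN at right angles to ME, so EN runs at 41.20°; with |EN| = 18.3, N = (1.206, 9.077). ∠ENP = 76.4° gives NP at -62.40° from the x-axis; with |NP| = 15.3, P = (8.295, -4.482). ∠NPR = 135.6° gives PR at -106.8° from the x-axis; with |PR| = 27.6, R = (0.3173, -30.90). Then |MR| = |R − M| = 9.707.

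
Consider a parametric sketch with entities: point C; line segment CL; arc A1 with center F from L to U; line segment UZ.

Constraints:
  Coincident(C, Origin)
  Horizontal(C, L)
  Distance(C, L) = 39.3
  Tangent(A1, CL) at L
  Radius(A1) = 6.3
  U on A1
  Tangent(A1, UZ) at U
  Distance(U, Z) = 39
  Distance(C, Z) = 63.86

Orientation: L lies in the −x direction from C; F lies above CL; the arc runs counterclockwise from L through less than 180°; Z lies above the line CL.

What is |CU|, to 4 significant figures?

34.28

Checks: |FU| = 6.300 ✓; ∠(FU, UZ) = 90.00° ✓; |UZ| = 39.00 ✓; |CZ| = 63.86 ✓.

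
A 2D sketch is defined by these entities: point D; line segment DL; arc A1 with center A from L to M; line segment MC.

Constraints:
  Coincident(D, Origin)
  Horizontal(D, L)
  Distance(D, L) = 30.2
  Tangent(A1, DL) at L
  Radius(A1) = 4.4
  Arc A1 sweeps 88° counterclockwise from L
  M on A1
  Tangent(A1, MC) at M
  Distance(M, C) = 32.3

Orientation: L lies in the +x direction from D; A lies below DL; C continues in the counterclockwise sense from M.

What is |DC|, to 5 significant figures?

44.080

D is at the origin; DL is horizontal with |DL| = 30.2 and L on the +x side, so L = (30.200, 0.0000). The tangent condition forces AL to be normal to DL, so A = L + (0, -4.4) = (30.200, -4.4000). On A1, L sits at bearing 90° from A; an 88° counterclockwise sweep puts M at bearing 178°, so M = A + 4.4·(cos 178°, sin 178°) = (25.803, -4.2464). A1 meets MC tangentially, so AM is at right angles to MC, so MC runs along (−sin 178°, cos 178°); with |MC| = 32.3, C = (24.675, -36.527). Then |DC| = |C − D| = 44.080.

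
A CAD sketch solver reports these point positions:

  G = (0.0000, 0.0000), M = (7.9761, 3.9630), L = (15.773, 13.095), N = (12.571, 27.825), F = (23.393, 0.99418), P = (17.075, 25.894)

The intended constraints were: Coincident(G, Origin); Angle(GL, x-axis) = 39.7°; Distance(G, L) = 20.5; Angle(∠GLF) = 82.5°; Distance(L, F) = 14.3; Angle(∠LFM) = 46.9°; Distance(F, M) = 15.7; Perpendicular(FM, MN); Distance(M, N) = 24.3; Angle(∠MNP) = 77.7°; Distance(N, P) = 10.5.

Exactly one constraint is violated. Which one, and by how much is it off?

Distance(N, P) = 10.5 — off by 5.60.

G = (0.00, 0.00) ✓; GL at 39.70° ✓; |GL| = 20.50 ✓; ∠GLF = 82.50° ✓; |LF| = 14.30 ✓; ∠LFM = 46.90° ✓; |FM| = 15.70 ✓; ∠(FM, MN) = 90.00° ✓; |MN| = 24.30 ✓; ∠MNP = 77.69° ✓; |NP| = 4.900 ✗.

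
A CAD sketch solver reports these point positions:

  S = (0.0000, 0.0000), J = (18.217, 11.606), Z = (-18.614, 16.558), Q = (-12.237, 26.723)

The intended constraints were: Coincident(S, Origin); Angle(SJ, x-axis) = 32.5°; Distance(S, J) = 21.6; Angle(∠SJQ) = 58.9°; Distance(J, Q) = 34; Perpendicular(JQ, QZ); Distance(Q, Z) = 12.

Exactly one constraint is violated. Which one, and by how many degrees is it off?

Perpendicular(JQ, QZ) — off by 5.70°.

S = (0.00, 0.00) ✓; SJ at 32.50° ✓; |SJ| = 21.60 ✓; ∠SJQ = 58.90° ✓; |JQ| = 34.00 ✓; ∠(JQ, QZ) = 84.30° ✗; |QZ| = 12.00 ✓.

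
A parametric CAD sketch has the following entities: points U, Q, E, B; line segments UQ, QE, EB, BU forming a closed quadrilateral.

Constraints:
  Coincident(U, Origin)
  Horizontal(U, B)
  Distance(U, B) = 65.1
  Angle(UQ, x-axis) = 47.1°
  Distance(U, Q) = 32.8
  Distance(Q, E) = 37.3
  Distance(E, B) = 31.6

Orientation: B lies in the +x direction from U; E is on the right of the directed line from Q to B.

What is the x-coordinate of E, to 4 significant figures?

35.44

Checks: |QE| = 37.30 ✓; |EB| = 31.60 ✓.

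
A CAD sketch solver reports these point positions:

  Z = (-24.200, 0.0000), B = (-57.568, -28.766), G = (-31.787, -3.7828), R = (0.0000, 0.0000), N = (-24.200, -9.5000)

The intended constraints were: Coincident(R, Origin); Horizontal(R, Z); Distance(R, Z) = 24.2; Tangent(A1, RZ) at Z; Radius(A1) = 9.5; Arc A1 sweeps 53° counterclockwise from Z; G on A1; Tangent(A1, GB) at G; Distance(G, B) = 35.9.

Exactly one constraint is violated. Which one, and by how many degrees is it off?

Tangent(A1, GB) at G — off by 8.90°.

R = (0.00, 0.00) ✓; R.y = 0.00, Z.y = 0.00 ✓; |RZ| = 24.20 ✓; ∠(NZ, ZR) = 90.00° ✓; |NZ| = 9.500 ✓; bearing(N→G) − bearing(N→Z) = 53.00° ✓; |NG| = 9.500 ✓; ∠(NG, GB) = 98.90° ✗; |GB| = 35.90 ✓.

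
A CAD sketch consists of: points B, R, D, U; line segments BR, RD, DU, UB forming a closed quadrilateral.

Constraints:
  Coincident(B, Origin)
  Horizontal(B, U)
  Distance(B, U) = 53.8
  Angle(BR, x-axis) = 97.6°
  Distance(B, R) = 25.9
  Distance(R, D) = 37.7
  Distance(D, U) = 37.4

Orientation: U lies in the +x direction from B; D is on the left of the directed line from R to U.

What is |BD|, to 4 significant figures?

46.28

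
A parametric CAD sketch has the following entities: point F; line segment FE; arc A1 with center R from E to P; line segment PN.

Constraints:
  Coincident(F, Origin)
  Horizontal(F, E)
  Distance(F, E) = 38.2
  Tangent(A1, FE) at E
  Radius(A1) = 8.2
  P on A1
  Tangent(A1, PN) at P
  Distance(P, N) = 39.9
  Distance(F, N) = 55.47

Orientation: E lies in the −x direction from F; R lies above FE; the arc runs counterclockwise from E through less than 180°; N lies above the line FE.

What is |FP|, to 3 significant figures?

31.0

F is at the origin; F and E share the same y with |FE| = 38.2 and E on the −x side, so E = (-38.2, 0.00). Since A1 is tangent to FE there, RE ⟂ FE, so R = E + (0, 8.2) = (-38.2, 8.20). Since RP ⟂ PN (tangency), |RN| = √(8.2² + 39.9²) = 40.7 regardless of where P sits on A1. So N lies on both circle(F, 55.47) and circle(R, 40.7); the above-FE intersection is N = (-28.3, 47.7). P is the foot of the tangent from N: P = (-30.0, 7.85).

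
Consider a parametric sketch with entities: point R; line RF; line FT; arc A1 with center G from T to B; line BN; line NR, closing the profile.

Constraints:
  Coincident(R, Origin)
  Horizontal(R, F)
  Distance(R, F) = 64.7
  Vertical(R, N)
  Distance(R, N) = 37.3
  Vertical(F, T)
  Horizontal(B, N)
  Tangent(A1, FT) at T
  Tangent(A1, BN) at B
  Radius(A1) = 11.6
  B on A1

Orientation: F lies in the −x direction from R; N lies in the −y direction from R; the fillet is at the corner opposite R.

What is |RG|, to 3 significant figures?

59.0

RN is vertical with |RN| = 37.3 and N on the −y side, so N = (0.00, -37.3). The virtual corner opposite R is at (-64.7, -37.3). The tangent condition forces GT to be normal to FT and tangency of A1 to BN means the radius GB is perpendicular to BN, with radius 11.6, so the center G sits 11.6 in from both sides at G = (-53.1, -25.7). Then |RG| = |G − R| = 59.0.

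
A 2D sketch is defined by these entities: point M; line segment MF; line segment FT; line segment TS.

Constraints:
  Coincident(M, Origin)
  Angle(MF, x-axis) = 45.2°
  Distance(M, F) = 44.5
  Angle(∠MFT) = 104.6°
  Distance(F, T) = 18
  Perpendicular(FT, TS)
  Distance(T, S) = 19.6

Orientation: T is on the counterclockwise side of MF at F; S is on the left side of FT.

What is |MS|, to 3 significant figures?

37.5

M is at the origin; MF runs at 45.2° with length 44.5, so F = 44.5·(cos 45.2°, sin 45.2°) = (31.4, 31.6). ∠MFT = 104.6°, so FT runs at 45.2° + (180° − 104.6°) = 121° from the x-axis; with |FT| = 18.0, T = F + 18.0·(cos 121°, sin 121°) = (22.2, 47.1). FT is perpendicular to TS; with |TS| = 19.6 on the left of FT, S = T + 19.6·(-0.861, -0.509) = (5.32, 37.1). Then |MS| = |S − M| = 37.5.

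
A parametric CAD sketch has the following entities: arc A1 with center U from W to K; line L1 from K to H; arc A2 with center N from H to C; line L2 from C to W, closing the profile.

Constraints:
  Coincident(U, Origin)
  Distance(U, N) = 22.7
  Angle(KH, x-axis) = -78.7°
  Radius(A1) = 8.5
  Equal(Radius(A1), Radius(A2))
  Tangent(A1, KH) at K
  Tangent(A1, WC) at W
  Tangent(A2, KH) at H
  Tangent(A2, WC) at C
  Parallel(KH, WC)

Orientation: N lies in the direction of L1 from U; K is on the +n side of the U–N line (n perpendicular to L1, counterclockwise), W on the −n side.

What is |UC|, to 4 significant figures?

24.24

The slot axis is L1's direction at -78.7°, so u = (cos -78.7°, sin -78.7°) = (0.1959, -0.9806) and n = (−sin -78.7°, cos -78.7°) = (0.9806, 0.1959). U is at the origin and N lies 22.7 along u from U, so N = 22.7·u = (4.448, -22.26). Tangency of A1 to both parallel lines with radius 8.5 puts K and W at U ± 8.5·n: K = (8.335, 1.666), W = (-8.335, -1.666). Equal radii place H and C the same way about N: H = N + 8.5·n = (12.78, -20.59), C = N − 8.5·n = (-3.887, -23.93). Then |UC| = |C − U| = 24.24.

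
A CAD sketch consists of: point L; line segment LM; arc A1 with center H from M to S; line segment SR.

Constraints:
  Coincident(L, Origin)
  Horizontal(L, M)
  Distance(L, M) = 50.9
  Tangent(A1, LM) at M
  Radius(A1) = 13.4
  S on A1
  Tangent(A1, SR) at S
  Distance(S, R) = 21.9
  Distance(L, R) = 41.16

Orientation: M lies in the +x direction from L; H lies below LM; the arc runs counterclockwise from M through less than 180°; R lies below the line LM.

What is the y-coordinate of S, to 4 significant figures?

-8.113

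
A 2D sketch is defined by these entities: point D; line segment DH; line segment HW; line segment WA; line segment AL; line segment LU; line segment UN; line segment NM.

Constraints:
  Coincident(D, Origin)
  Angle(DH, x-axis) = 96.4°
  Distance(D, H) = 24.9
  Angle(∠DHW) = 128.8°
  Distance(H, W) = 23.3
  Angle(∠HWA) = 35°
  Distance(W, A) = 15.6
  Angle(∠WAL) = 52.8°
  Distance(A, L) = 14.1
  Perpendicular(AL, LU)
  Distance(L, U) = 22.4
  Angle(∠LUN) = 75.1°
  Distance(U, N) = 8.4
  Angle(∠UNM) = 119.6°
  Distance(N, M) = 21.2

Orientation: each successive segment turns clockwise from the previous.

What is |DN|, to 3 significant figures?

49.1

AL is perpendicular to LU, so LU runs at 43.0°; with |LU| = 22.4, U = (17.8, 51.5). ∠LUN = 75.1° gives UN at -61.9° from the x-axis; with |UN| = 8.4, N = (21.7, 44.1). Then |DN| = |N − D| = 49.1.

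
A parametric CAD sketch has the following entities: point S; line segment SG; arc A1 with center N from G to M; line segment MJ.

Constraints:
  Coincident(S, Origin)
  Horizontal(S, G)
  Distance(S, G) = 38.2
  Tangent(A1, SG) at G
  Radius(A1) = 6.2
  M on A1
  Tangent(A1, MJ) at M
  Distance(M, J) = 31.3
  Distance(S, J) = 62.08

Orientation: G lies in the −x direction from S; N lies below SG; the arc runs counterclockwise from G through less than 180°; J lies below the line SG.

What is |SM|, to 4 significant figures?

44.52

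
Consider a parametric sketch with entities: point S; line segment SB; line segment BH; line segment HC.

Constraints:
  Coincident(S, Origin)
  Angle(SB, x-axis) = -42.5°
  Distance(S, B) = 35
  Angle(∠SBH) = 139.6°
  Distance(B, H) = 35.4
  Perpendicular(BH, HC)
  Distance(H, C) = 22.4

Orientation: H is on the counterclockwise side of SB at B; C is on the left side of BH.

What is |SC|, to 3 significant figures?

62.1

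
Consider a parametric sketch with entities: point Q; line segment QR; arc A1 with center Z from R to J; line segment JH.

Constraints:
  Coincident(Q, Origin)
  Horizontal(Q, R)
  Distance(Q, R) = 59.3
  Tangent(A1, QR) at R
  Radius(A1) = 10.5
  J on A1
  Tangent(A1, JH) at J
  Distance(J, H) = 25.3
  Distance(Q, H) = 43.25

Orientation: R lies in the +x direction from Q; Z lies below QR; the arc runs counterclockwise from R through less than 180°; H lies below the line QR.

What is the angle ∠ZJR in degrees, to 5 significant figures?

63.471°

Checks: Q.y = 0.00, R.y = 0.00 ✓; |ZJ| = 10.50 ✓; ∠(ZJ, JH) = 90.00° ✓; |JH| = 25.30 ✓; |QH| = 43.25 ✓.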